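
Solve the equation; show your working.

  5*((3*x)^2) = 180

Step 1. [5*((3*x)^2) = 180] leading coefficient 5: divide by 5 ⇒ div: (3*x)^2 = 36.
Step 2. [(3*x)^2 = 36] LHS squared, RHS 36 ≥ 0: apply √ (±) ⇒ sqrt: 3*x = 6 or -6.
Step 3. [3*x = 6 or -6] 3 out front; divide by 3 ⇒ div: x = 2 or -2.

Answer: x ∈ {-2, 2}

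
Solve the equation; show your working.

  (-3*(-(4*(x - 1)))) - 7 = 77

Step 1. [(-3*(-(4*(x - 1)))) - 7 = 77] 7 comes off first (add 7), so sub: -3*(-(4*(x - 1))) = 84.
Step 2. [-3*(-(4*(x - 1))) = 84] LHS = -3·(…); ÷-3 both sides. So div: -(4*(x - 1)) = -28.
Step 3. [-(4*(x - 1)) = -28] flip signs both sides. So neg: 4*(x - 1) = 28.
Step 4. [4*(x - 1) = 28] divide by the outer 4. So div: x - 1 = 7.
Step 5. [x - 1 = 7] -1 is outermost — add 1 both sides. So sub: x = 8.

Answer: x ∈ {8}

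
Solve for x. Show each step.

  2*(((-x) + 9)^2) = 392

Step 1. [2*(((-x) + 9)^2) = 392] leading coefficient 2: divide by 2. So div: ((-x) + 9)^2 = 196.
Step 2. [((-x) + 9)^2 = 196] √ both sides: 196 ≥ 0 gives two branches. So sqrt: (-x) + 9 = 14 or -14.
Step 3. [(-x) + 9 = 14 or -14] peel the +9: subtract 9 from each side. So sub: -x = 5 or -23.
Step 4. [-x = 5 or -23] leading − — multiply by −1 ⇒ neg: x = -5 or 23.

Answer: x ∈ {-5, 23}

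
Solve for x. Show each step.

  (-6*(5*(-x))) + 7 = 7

Step 1. [(-6*(5*(-x))) + 7 = 7] peel the +7: subtract 7 from each side, so sub: -6*(5*(-x)) = 0.
Step 2. [-6*(5*(-x)) = 0] -6 out front; divide by -6 ⇒ div: 5*(-x) = 0.
Step 3. [5*(-x) = 0] 5·(inner) — divide through by 5 ⇒ div: -x = 0.
Step 4. [-x = 0] leading − — multiply by −1, so neg: x = 0.

Answer: x ∈ {0}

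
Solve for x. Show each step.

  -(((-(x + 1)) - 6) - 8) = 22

Step 1. [-(((-(x + 1)) - 6) - 8) = 22] leading − — multiply by −1, so neg: ((-(x + 1)) - 6) - 8 = -22.
Step 2. [((-(x + 1)) - 6) - 8 = -22] the outer -8 inverts by adding 8, so sub: (-(x + 1)) - 6 = -14.
Step 3. [(-(x + 1)) - 6 = -14] add 6: x sits inside (… - 6), so sub: -(x + 1) = -8.
Step 4. [-(x + 1) = -8] leading − — multiply by −1 ⇒ neg: x + 1 = 8.
Step 5. [x + 1 = 8] 1 comes off first (subtract 1), so sub: x = 7.

Answer: x ∈ {7}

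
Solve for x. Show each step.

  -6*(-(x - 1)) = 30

Step 1. [-6*(-(x - 1)) = 30] divide by the outer -6 ⇒ div: -(x - 1) = -5.
Step 2. [-(x - 1) = -5] leading − — multiply by −1 ⇒ neg: x - 1 = 5.
Step 3. [x - 1 = 5] peel the -1: add 1 from each side. So sub: x = 6.

Answer: x ∈ {6}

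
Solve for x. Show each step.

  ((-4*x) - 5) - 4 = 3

Step 1. [((-4*x) - 5) - 4 = 3] peel the -4: add 4 from each side, so sub: (-4*x) - 5 = 7.
Step 2. [(-4*x) - 5 = 7] -5 is outermost — add 5 both sides, so sub: -4*x = 12.
Step 3. [-4*x = 12] -4 out front; divide by -4, so div: x = -3.

Answer: x ∈ {-3}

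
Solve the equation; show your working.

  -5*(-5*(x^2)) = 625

Step 1. [-5*(-5*(x^2)) = 625] leading coefficient -5: divide by -5, so div: -5*(x^2) = -125.
Step 2. [-5*(x^2) = -125] -5 out front; divide by -5 ⇒ div: x^2 = 25.
Step 3. [x^2 = 25] √ both sides: 25 ≥ 0 gives two branches, so sqrt: x = 5 or -5.

Answer: x ∈ {-5, 5}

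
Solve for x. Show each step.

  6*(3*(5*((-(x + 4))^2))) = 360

Step 1. [6*(3*(5*((-(x + 4))^2))) = 360] leading coefficient 6: divide by 6 ⇒ div: 3*(5*((-(x + 4))^2)) = 60.
Step 2. [3*(5*((-(x + 4))^2)) = 60] divide by the outer 3, so div: 5*((-(x + 4))^2) = 20.
Step 3. [5*((-(x + 4))^2) = 20] leading coefficient 5: divide by 5. So div: (-(x + 4))^2 = 4.
Step 4. [(-(x + 4))^2 = 4] √ both sides: 4 ≥ 0 gives two branches, so sqrt: -(x + 4) = 2 or -2.
Step 5. [-(x + 4) = 2 or -2] LHS negated; negate both sides. So neg: x + 4 = -2 or 2.
Step 6. [x + 4 = -2 or 2] subtract 4: x sits inside (… + 4). So sub: x = -6 or -2.

Answer: x ∈ {-6, -2}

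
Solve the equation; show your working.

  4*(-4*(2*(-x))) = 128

Step 1. [4*(-4*(2*(-x))) = 128] divide by the outer 4 ⇒ div: -4*(2*(-x)) = 32.
Step 2. [-4*(2*(-x)) = 32] -4·(inner) — divide through by -4, so div: 2*(-x) = -8.
Step 3. [2*(-x) = -8] leading coefficient 2: divide by 2, so div: -x = -4.
Step 4. [-x = -4] flip signs both sides, so neg: x = 4.

Answer: x ∈ {4}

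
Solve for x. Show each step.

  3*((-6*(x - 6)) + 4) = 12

Step 1. [3*((-6*(x - 6)) + 4) = 12] 3 out front; divide by 3. So div: (-6*(x - 6)) + 4 = 4.
Step 2. [(-6*(x - 6)) + 4 = 4] +4 is outermost — subtract 4 both sides, so sub: -6*(x - 6) = 0.
Step 3. [-6*(x - 6) = 0] LHS = -6·(…); ÷-6 both sides ⇒ div: x - 6 = 0.
Step 4. [x - 6 = 0] peel the -6: add 6 from each side. So sub: x = 6.

Answer: x ∈ {6}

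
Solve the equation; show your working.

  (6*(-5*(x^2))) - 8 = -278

Step 1. [(6*(-5*(x^2))) - 8 = -278] peel the -8: add 8 from each side, so sub: 6*(-5*(x^2)) = -270.
Step 2. [6*(-5*(x^2)) = -270] leading coefficient 6: divide by 6. So div: -5*(x^2) = -45.
Step 3. [-5*(x^2) = -45] leading coefficient -5: divide by -5, so div: x^2 = 9.
Step 4. [x^2 = 9] LHS squared, RHS 9 ≥ 0: apply √ (±), so sqrt: x = 3 or -3.

Answer: x ∈ {-3, 3}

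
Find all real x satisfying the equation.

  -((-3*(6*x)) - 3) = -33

Step 1. [-((-3*(6*x)) - 3) = -33] leading − — multiply by −1. So neg: (-3*(6*x)) - 3 = 33.
Step 2. [(-3*(6*x)) - 3 = 33] common factor -3 (LHS and 33) — divide through. So factor: (6*x) + 1 = -11.
Step 3. [(6*x) + 1 = -11] the outer +1 inverts by subtracting 1. So sub: 6*x = -12.
Step 4. [6*x = -12] 6·(inner) — divide through by 6. So div: x = -2.

Answer: x ∈ {-2}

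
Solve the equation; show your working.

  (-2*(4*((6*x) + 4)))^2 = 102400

Step 1. [(-2*(4*((6*x) + 4)))^2 = 102400] LHS squared, RHS 102400 ≥ 0: apply √ (±) ⇒ sqrt: -2*(4*((6*x) + 4)) = 320 or -320.
Step 2. [-2*(4*((6*x) + 4)) = 320 or -320] -2·(inner) — divide through by -2. So div: 4*((6*x) + 4) = -160 or 160.
Step 3. [4*((6*x) + 4) = -160 or 160] 4 out front; divide by 4, so div: (6*x) + 4 = -40 or 40.
Step 4. [(6*x) + 4 = -40 or 40] +4 is outermost — subtract 4 both sides, so sub: 6*x = -44 or 36.
Step 5. [6*x = -44 or 36] divide by the outer 6, so div: x = -22/3 or 6.

Answer: x ∈ {-22/3, 6}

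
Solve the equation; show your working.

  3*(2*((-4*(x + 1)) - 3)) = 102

Step 1. [3*(2*((-4*(x + 1)) - 3)) = 102] divide by the outer 3 ⇒ div: 2*((-4*(x + 1)) - 3) = 34.
Step 2. [2*((-4*(x + 1)) - 3) = 34] divide by the outer 2, so div: (-4*(x + 1)) - 3 = 17.
Step 3. [(-4*(x + 1)) - 3 = 17] the outer -3 inverts by adding 3 ⇒ sub: -4*(x + 1) = 20.
Step 4. [-4*(x + 1) = 20] -4 out front; divide by -4 ⇒ div: x + 1 = -5.
Step 5. [x + 1 = -5] the outer +1 inverts by subtracting 1, so sub: x = -6.

Answer: x ∈ {-6}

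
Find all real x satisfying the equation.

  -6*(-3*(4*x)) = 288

Step 1. [-6*(-3*(4*x)) = 288] divide by the outer -6. So div: -3*(4*x) = -48.
Step 2. [-3*(4*x) = -48] leading coefficient -3: divide by -3. So div: 4*x = 16.
Step 3. [4*x = 16] LHS = 4·(…); ÷4 both sides. So div: x = 4.

Answer: x ∈ {4}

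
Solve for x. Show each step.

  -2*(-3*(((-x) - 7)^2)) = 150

Step 1. [-2*(-3*(((-x) - 7)^2)) = 150] LHS = -2·(…); ÷-2 both sides, so div: -3*(((-x) - 7)^2) = -75.
Step 2. [-3*(((-x) - 7)^2) = -75] LHS = -3·(…); ÷-3 both sides ⇒ div: ((-x) - 7)^2 = 25.
Step 3. [((-x) - 7)^2 = 25] 25 ≥ 0, LHS is (·)² — take ±√ ⇒ sqrt: (-x) - 7 = 5 or -5.
Step 4. [(-x) - 7 = 5 or -5] peel the -7: add 7 from each side. So sub: -x = 12 or 2.
Step 5. [-x = 12 or 2] leading − — multiply by −1 ⇒ neg: x = -12 or -2.

Answer: x ∈ {-12, -2}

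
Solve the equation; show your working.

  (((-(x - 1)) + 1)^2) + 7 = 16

Step 1. [(((-(x - 1)) + 1)^2) + 7 = 16] the outer +7 inverts by subtracting 7 ⇒ sub: ((-(x - 1)) + 1)^2 = 9.
Step 2. [((-(x - 1)) + 1)^2 = 9] 9 ≥ 0, LHS is (·)² — take ±√, so sqrt: (-(x - 1)) + 1 = 3 or -3.
Step 3. [(-(x - 1)) + 1 = 3 or -3] subtract 1: x sits inside (… + 1). So sub: -(x - 1) = 2 or -4.
Step 4. [-(x - 1) = 2 or -4] flip signs both sides ⇒ neg: x - 1 = -2 or 4.
Step 5. [x - 1 = -2 or 4] the outer -1 inverts by adding 1, so sub: x = -1 or 5.

Answer: x ∈ {-1, 5}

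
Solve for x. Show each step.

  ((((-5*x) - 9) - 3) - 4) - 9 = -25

Step 1. [((((-5*x) - 9) - 3) - 4) - 9 = -25] 9 comes off first (add 9), so sub: (((-5*x) - 9) - 3) - 4 = -16.
Step 2. [(((-5*x) - 9) - 3) - 4 = -16] peel the -4: add 4 from each side. So sub: ((-5*x) - 9) - 3 = -12.
Step 3. [((-5*x) - 9) - 3 = -12] add 3: x sits inside (… - 3). So sub: (-5*x) - 9 = -9.
Step 4. [(-5*x) - 9 = -9] -9 is outermost — add 9 both sides ⇒ sub: -5*x = 0.
Step 5. [-5*x = 0] leading coefficient -5: divide by -5, so div: x = 0.

Answer: x ∈ {0}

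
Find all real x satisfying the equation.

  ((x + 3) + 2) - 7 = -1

Step 1. [((x + 3) + 2) - 7 = -1] the outer -7 inverts by adding 7, so sub: (x + 3) + 2 = 6.
Step 2. [(x + 3) + 2 = 6] 2 comes off first (subtract 2), so sub: x + 3 = 4.
Step 3. [x + 3 = 4] 3 comes off first (subtract 3) ⇒ sub: x = 1.

Answer: x ∈ {1}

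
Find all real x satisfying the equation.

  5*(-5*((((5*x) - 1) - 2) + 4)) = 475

Step 1. [5*(-5*((((5*x) - 1) - 2) + 4)) = 475] divide by the outer 5 ⇒ div: -5*((((5*x) - 1) - 2) + 4) = 95.
Step 2. [-5*((((5*x) - 1) - 2) + 4) = 95] -5·(inner) — divide through by -5, so div: (((5*x) - 1) - 2) + 4 = -19.
Step 3. [(((5*x) - 1) - 2) + 4 = -19] peel the +4: subtract 4 from each side. So sub: ((5*x) - 1) - 2 = -23.
Step 4. [((5*x) - 1) - 2 = -23] 2 comes off first (add 2) ⇒ sub: (5*x) - 1 = -21.
Step 5. [(5*x) - 1 = -21] the outer -1 inverts by adding 1 ⇒ sub: 5*x = -20.
Step 6. [5*x = -20] divide by the outer 5 ⇒ div: x = -4.

Answer: x ∈ {-4}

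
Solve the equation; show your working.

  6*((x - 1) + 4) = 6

Step 1. [6*((x - 1) + 4) = 6] divide by the outer 6 ⇒ div: (x - 1) + 4 = 1.
Step 2. [(x - 1) + 4 = 1] the outer +4 inverts by subtracting 4 ⇒ sub: x - 1 = -3.
Step 3. [x - 1 = -3] -1 is outermost — add 1 both sides, so sub: x = -2.

Answer: x ∈ {-2}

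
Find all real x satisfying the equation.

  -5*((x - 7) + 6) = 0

Step 1. [-5*((x - 7) + 6) = 0] divide by the outer -5, so div: (x - 7) + 6 = 0.
Step 2. [(x - 7) + 6 = 0] subtract 6: x sits inside (… + 6) ⇒ sub: x - 7 = -6.
Step 3. [x - 7 = -6] add 7: x sits inside (… - 7), so sub: x = 1.

Answer: x ∈ {1}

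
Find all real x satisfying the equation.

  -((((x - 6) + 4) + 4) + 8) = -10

Step 1. [-((((x - 6) + 4) + 4) + 8) = -10] flip signs both sides, so neg: (((x - 6) + 4) + 4) + 8 = 10.
Step 2. [(((x - 6) + 4) + 4) + 8 = 10] peel the +8: subtract 8 from each side, so sub: ((x - 6) + 4) + 4 = 2.
Step 3. [((x - 6) + 4) + 4 = 2] peel the +4: subtract 4 from each side ⇒ sub: (x - 6) + 4 = -2.
Step 4. [(x - 6) + 4 = -2] 4 comes off first (subtract 4). So sub: x - 6 = -6.
Step 5. [x - 6 = -6] peel the -6: add 6 from each side. So sub: x = 0.

Answer: x ∈ {0}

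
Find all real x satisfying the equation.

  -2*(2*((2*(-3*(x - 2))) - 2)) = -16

Step 1. [-2*(2*((2*(-3*(x - 2))) - 2)) = -16] leading coefficient -2: divide by -2. So div: 2*((2*(-3*(x - 2))) - 2) = 8.
Step 2. [2*((2*(-3*(x - 2))) - 2) = 8] 2 out front; divide by 2, so div: (2*(-3*(x - 2))) - 2 = 4.
Step 3. [(2*(-3*(x - 2))) - 2 = 4] -2 is outermost — add 2 both sides ⇒ sub: 2*(-3*(x - 2)) = 6.
Step 4. [2*(-3*(x - 2)) = 6] 2 out front; divide by 2. So div: -3*(x - 2) = 3.
Step 5. [-3*(x - 2) = 3] -3 out front; divide by -3, so div: x - 2 = -1.
Step 6. [x - 2 = -1] the outer -2 inverts by adding 2, so sub: x = 1.

Answer: x ∈ {1}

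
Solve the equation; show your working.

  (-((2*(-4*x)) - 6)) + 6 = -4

Step 1. [(-((2*(-4*x)) - 6)) + 6 = -4] +6 is outermost — subtract 6 both sides. So sub: -((2*(-4*x)) - 6) = -10.
Step 2. [-((2*(-4*x)) - 6) = -10] flip signs both sides ⇒ neg: (2*(-4*x)) - 6 = 10.
Step 3. [(2*(-4*x)) - 6 = 10] peel the -6: add 6 from each side, so sub: 2*(-4*x) = 16.
Step 4. [2*(-4*x) = 16] 2 out front; divide by 2, so div: -4*x = 8.
Step 5. [-4*x = 8] -4 out front; divide by -4, so div: x = -2.

Answer: x ∈ {-2}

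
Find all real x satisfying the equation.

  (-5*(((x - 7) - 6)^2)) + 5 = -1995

Step 1. [(-5*(((x - 7) - 6)^2)) + 5 = -1995] -5 | LHS and -5 | -1995: pull -5 out. So factor: (((x - 7) - 6)^2) - 1 = 399.
Step 2. [(((x - 7) - 6)^2) - 1 = 399] the outer -1 inverts by adding 1 ⇒ sub: ((x - 7) - 6)^2 = 400.
Step 3. [((x - 7) - 6)^2 = 400] 400 ≥ 0, LHS is (·)² — take ±√ ⇒ sqrt: (x - 7) - 6 = 20 or -20.
Step 4. [(x - 7) - 6 = 20 or -20] the outer -6 inverts by adding 6. So sub: x - 7 = 26 or -14.
Step 5. [x - 7 = 26 or -14] peel the -7: add 7 from each side. So sub: x = 33 or -7.

Answer: x ∈ {-7, 33}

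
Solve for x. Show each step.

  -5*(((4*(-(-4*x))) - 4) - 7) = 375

Step 1. [-5*(((4*(-(-4*x))) - 4) - 7) = 375] LHS = -5·(…); ÷-5 both sides. So div: ((4*(-(-4*x))) - 4) - 7 = -75.
Step 2. [((4*(-(-4*x))) - 4) - 7 = -75] -7 is outermost — add 7 both sides, so sub: (4*(-(-4*x))) - 4 = -68.
Step 3. [(4*(-(-4*x))) - 4 = -68] the outer -4 inverts by adding 4, so sub: 4*(-(-4*x)) = -64.
Step 4. [4*(-(-4*x)) = -64] 4·(inner) — divide through by 4. So div: -(-4*x) = -16.
Step 5. [-(-4*x) = -16] LHS negated; negate both sides ⇒ neg: -4*x = 16.
Step 6. [-4*x = 16] leading coefficient -4: divide by -4 ⇒ div: x = -4.

Answer: x ∈ {-4}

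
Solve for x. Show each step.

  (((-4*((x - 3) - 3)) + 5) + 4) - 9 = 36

Step 1. [(((-4*((x - 3) - 3)) + 5) + 4) - 9 = 36] -9 is outermost — add 9 both sides, so sub: ((-4*((x - 3) - 3)) + 5) + 4 = 45.
Step 2. [((-4*((x - 3) - 3)) + 5) + 4 = 45] the outer +4 inverts by subtracting 4, so sub: (-4*((x - 3) - 3)) + 5 = 41.
Step 3. [(-4*((x - 3) - 3)) + 5 = 41] the outer +5 inverts by subtracting 5, so sub: -4*((x - 3) - 3) = 36.
Step 4. [-4*((x - 3) - 3) = 36] -4 out front; divide by -4 ⇒ div: (x - 3) - 3 = -9.
Step 5. [(x - 3) - 3 = -9] peel the -3: add 3 from each side, so sub: x - 3 = -6.
Step 6. [x - 3 = -6] peel the -3: add 3 from each side ⇒ sub: x = -3.

Answer: x ∈ {-3}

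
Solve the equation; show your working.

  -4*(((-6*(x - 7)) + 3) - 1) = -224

Step 1. [-4*(((-6*(x - 7)) + 3) - 1) = -224] LHS = -4·(…); ÷-4 both sides. So div: ((-6*(x - 7)) + 3) - 1 = 56.
Step 2. [((-6*(x - 7)) + 3) - 1 = 56] add 1: x sits inside (… - 1) ⇒ sub: (-6*(x - 7)) + 3 = 57.
Step 3. [(-6*(x - 7)) + 3 = 57] the outer +3 inverts by subtracting 3 ⇒ sub: -6*(x - 7) = 54.
Step 4. [-6*(x - 7) = 54] LHS = -6·(…); ÷-6 both sides ⇒ div: x - 7 = -9.
Step 5. [x - 7 = -9] -7 is outermost — add 7 both sides. So sub: x = -2.

Answer: x ∈ {-2}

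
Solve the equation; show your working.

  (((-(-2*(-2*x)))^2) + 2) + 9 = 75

Step 1. [(((-(-2*(-2*x)))^2) + 2) + 9 = 75] peel the +9: subtract 9 from each side. So sub: ((-(-2*(-2*x)))^2) + 2 = 66.
Step 2. [((-(-2*(-2*x)))^2) + 2 = 66] +2 is outermost — subtract 2 both sides. So sub: (-(-2*(-2*x)))^2 = 64.
Step 3. [(-(-2*(-2*x)))^2 = 64] LHS squared, RHS 64 ≥ 0: apply √ (±). So sqrt: -(-2*(-2*x)) = 8 or -8.
Step 4. [-(-2*(-2*x)) = 8 or -8] flip signs both sides, so neg: -2*(-2*x) = -8 or 8.
Step 5. [-2*(-2*x) = -8 or 8] LHS = -2·(…); ÷-2 both sides. So div: -2*x = 4 or -4.
Step 6. [-2*x = 4 or -4] leading coefficient -2: divide by -2, so div: x = -2 or 2.

Answer: x ∈ {-2, 2}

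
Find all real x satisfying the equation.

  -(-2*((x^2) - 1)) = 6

Step 1. [-(-2*((x^2) - 1)) = 6] flip signs both sides, so neg: -2*((x^2) - 1) = -6.
Step 2. [-2*((x^2) - 1) = -6] divide by the outer -2 ⇒ div: (x^2) - 1 = 3.
Step 3. [(x^2) - 1 = 3] 1 comes off first (add 1), so sub: x^2 = 4.
Step 4. [x^2 = 4] √ both sides: 4 ≥ 0 gives two branches, so sqrt: x = 2 or -2.

Answer: x ∈ {-2, 2}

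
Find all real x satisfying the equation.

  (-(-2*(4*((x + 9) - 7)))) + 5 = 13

Step 1. [(-(-2*(4*((x + 9) - 7)))) + 5 = 13] +5 is outermost — subtract 5 both sides. So sub: -(-2*(4*((x + 9) - 7))) = 8.
Step 2. [-(-2*(4*((x + 9) - 7))) = 8] LHS negated; negate both sides. So neg: -2*(4*((x + 9) - 7)) = -8.
Step 3. [-2*(4*((x + 9) - 7)) = -8] -2·(inner) — divide through by -2, so div: 4*((x + 9) - 7) = 4.
Step 4. [4*((x + 9) - 7) = 4] leading coefficient 4: divide by 4. So div: (x + 9) - 7 = 1.
Step 5. [(x + 9) - 7 = 1] add 7: x sits inside (… - 7). So sub: x + 9 = 8.
Step 6. [x + 9 = 8] the outer +9 inverts by subtracting 9 ⇒ sub: x = -1.

Answer: x ∈ {-1}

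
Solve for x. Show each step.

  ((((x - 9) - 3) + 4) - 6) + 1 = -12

Step 1. [((((x - 9) - 3) + 4) - 6) + 1 = -12] +1 is outermost — subtract 1 both sides. So sub: (((x - 9) - 3) + 4) - 6 = -13.
Step 2. [(((x - 9) - 3) + 4) - 6 = -13] peel the -6: add 6 from each side. So sub: ((x - 9) - 3) + 4 = -7.
Step 3. [((x - 9) - 3) + 4 = -7] +4 is outermost — subtract 4 both sides, so sub: (x - 9) - 3 = -11.
Step 4. [(x - 9) - 3 = -11] the outer -3 inverts by adding 3, so sub: x - 9 = -8.
Step 5. [x - 9 = -8] the outer -9 inverts by adding 9 ⇒ sub: x = 1.

Answer: x ∈ {1}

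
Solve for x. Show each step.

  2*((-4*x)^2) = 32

Step 1. [2*((-4*x)^2) = 32] LHS = 2·(…); ÷2 both sides. So div: (-4*x)^2 = 16.
Step 2. [(-4*x)^2 = 16] √ both sides: 16 ≥ 0 gives two branches, so sqrt: -4*x = 4 or -4.
Step 3. [-4*x = 4 or -4] leading coefficient -4: divide by -4. So div: x = -1 or 1.

Answer: x ∈ {-1, 1}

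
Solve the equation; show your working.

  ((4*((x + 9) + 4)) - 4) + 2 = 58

Step 1. [((4*((x + 9) + 4)) - 4) + 2 = 58] 2 comes off first (subtract 2). So sub: (4*((x + 9) + 4)) - 4 = 56.
Step 2. [(4*((x + 9) + 4)) - 4 = 56] the outer -4 inverts by adding 4 ⇒ sub: 4*((x + 9) + 4) = 60.
Step 3. [4*((x + 9) + 4) = 60] divide by the outer 4. So div: (x + 9) + 4 = 15.
Step 4. [(x + 9) + 4 = 15] peel the +4: subtract 4 from each side, so sub: x + 9 = 11.
Step 5. [x + 9 = 11] peel the +9: subtract 9 from each side, so sub: x = 2.

Answer: x ∈ {2}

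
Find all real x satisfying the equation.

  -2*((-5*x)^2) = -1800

Step 1. [-2*((-5*x)^2) = -1800] -2 out front; divide by -2 ⇒ div: (-5*x)^2 = 900.
Step 2. [(-5*x)^2 = 900] 900 ≥ 0, LHS is (·)² — take ±√. So sqrt: -5*x = 30 or -30.
Step 3. [-5*x = 30 or -30] -5 out front; divide by -5, so div: x = -6 or 6.

Answer: x ∈ {-6, 6}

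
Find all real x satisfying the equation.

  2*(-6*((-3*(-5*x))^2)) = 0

Step 1. [2*(-6*((-3*(-5*x))^2)) = 0] 2·(inner) — divide through by 2. So div: -6*((-3*(-5*x))^2) = 0.
Step 2. [-6*((-3*(-5*x))^2) = 0] LHS = -6·(…); ÷-6 both sides ⇒ div: (-3*(-5*x))^2 = 0.
Step 3. [(-3*(-5*x))^2 = 0] LHS squared, RHS 0 ≥ 0: apply √ (±), so sqrt: -3*(-5*x) = 0.
Step 4. [-3*(-5*x) = 0] -3 out front; divide by -3, so div: -5*x = 0.
Step 5. [-5*x = 0] leading coefficient -5: divide by -5, so div: x = 0.

Answer: x ∈ {0}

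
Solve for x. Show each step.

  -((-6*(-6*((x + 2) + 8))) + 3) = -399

Step 1. [-((-6*(-6*((x + 2) + 8))) + 3) = -399] LHS negated; negate both sides. So neg: (-6*(-6*((x + 2) + 8))) + 3 = 399.
Step 2. [(-6*(-6*((x + 2) + 8))) + 3 = 399] peel the +3: subtract 3 from each side ⇒ sub: -6*(-6*((x + 2) + 8)) = 396.
Step 3. [-6*(-6*((x + 2) + 8)) = 396] -6·(inner) — divide through by -6. So div: -6*((x + 2) + 8) = -66.
Step 4. [-6*((x + 2) + 8) = -66] divide by the outer -6. So div: (x + 2) + 8 = 11.
Step 5. [(x + 2) + 8 = 11] +8 is outermost — subtract 8 both sides ⇒ sub: x + 2 = 3.
Step 6. [x + 2 = 3] the outer +2 inverts by subtracting 2 ⇒ sub: x = 1.

Answer: x ∈ {1}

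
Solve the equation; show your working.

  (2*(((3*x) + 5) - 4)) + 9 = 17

Step 1. [(2*(((3*x) + 5) - 4)) + 9 = 17] peel the +9: subtract 9 from each side ⇒ sub: 2*(((3*x) + 5) - 4) = 8.
Step 2. [2*(((3*x) + 5) - 4) = 8] leading coefficient 2: divide by 2. So div: ((3*x) + 5) - 4 = 4.
Step 3. [((3*x) + 5) - 4 = 4] peel the -4: add 4 from each side. So sub: (3*x) + 5 = 8.
Step 4. [(3*x) + 5 = 8] +5 is outermost — subtract 5 both sides ⇒ sub: 3*x = 3.
Step 5. [3*x = 3] leading coefficient 3: divide by 3, so div: x = 1.

Answer: x ∈ {1}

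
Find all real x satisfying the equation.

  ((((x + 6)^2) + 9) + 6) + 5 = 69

Step 1. [((((x + 6)^2) + 9) + 6) + 5 = 69] 5 comes off first (subtract 5) ⇒ sub: (((x + 6)^2) + 9) + 6 = 64.
Step 2. [(((x + 6)^2) + 9) + 6 = 64] 6 comes off first (subtract 6). So sub: ((x + 6)^2) + 9 = 58.
Step 3. [((x + 6)^2) + 9 = 58] the outer +9 inverts by subtracting 9 ⇒ sub: (x + 6)^2 = 49.
Step 4. [(x + 6)^2 = 49] √ both sides: 49 ≥ 0 gives two branches, so sqrt: x + 6 = 7 or -7.
Step 5. [x + 6 = 7 or -7] the outer +6 inverts by subtracting 6. So sub: x = 1 or -13.

Answer: x ∈ {-13, 1}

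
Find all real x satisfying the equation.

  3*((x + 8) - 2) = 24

Step 1. [3*((x + 8) - 2) = 24] leading coefficient 3: divide by 3. So div: (x + 8) - 2 = 8.
Step 2. [(x + 8) - 2 = 8] add 2: x sits inside (… - 2), so sub: x + 8 = 10.
Step 3. [x + 8 = 10] subtract 8: x sits inside (… + 8). So sub: x = 2.

Answer: x ∈ {2}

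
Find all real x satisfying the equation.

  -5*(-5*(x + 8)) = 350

Step 1. [-5*(-5*(x + 8)) = 350] LHS = -5·(…); ÷-5 both sides ⇒ div: -5*(x + 8) = -70.
Step 2. [-5*(x + 8) = -70] LHS = -5·(…); ÷-5 both sides, so div: x + 8 = 14.
Step 3. [x + 8 = 14] subtract 8: x sits inside (… + 8). So sub: x = 6.

Answer: x ∈ {6}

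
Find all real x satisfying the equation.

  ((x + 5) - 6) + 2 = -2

Step 1. [((x + 5) - 6) + 2 = -2] +2 is outermost — subtract 2 both sides. So sub: (x + 5) - 6 = -4.
Step 2. [(x + 5) - 6 = -4] peel the -6: add 6 from each side. So sub: x + 5 = 2.
Step 3. [x + 5 = 2] subtract 5: x sits inside (… + 5), so sub: x = -3.

Answer: x ∈ {-3}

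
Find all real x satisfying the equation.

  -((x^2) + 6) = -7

Step 1. [-((x^2) + 6) = -7] leading − — multiply by −1, so neg: (x^2) + 6 = 7.
Step 2. [(x^2) + 6 = 7] +6 is outermost — subtract 6 both sides. So sub: x^2 = 1.
Step 3. [x^2 = 1] √ both sides: 1 ≥ 0 gives two branches ⇒ sqrt: x = 1 or -1.

Answer: x ∈ {-1, 1}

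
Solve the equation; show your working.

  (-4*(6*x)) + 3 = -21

Step 1. [(-4*(6*x)) + 3 = -21] +3 is outermost — subtract 3 both sides. So sub: -4*(6*x) = -24.
Step 2. [-4*(6*x) = -24] LHS = -4·(…); ÷-4 both sides. So div: 6*x = 6.
Step 3. [6*x = 6] leading coefficient 6: divide by 6. So div: x = 1.

Answer: x ∈ {1}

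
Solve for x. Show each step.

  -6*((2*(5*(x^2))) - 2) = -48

Step 1. [-6*((2*(5*(x^2))) - 2) = -48] -6·(inner) — divide through by -6. So div: (2*(5*(x^2))) - 2 = 8.
Step 2. [(2*(5*(x^2))) - 2 = 8] common factor 2 (LHS and 8) — divide through ⇒ factor: (5*(x^2)) - 1 = 4.
Step 3. [(5*(x^2)) - 1 = 4] peel the -1: add 1 from each side. So sub: 5*(x^2) = 5.
Step 4. [5*(x^2) = 5] LHS = 5·(…); ÷5 both sides, so div: x^2 = 1.
Step 5. [x^2 = 1] √ both sides: 1 ≥ 0 gives two branches ⇒ sqrt: x = 1 or -1.

Answer: x ∈ {-1, 1}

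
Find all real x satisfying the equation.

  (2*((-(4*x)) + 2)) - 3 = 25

Step 1. [(2*((-(4*x)) + 2)) - 3 = 25] add 3: x sits inside (… - 3), so sub: 2*((-(4*x)) + 2) = 28.
Step 2. [2*((-(4*x)) + 2) = 28] LHS = 2·(…); ÷2 both sides ⇒ div: (-(4*x)) + 2 = 14.
Step 3. [(-(4*x)) + 2 = 14] 2 comes off first (subtract 2). So sub: -(4*x) = 12.
Step 4. [-(4*x) = 12] LHS negated; negate both sides, so neg: 4*x = -12.
Step 5. [4*x = -12] leading coefficient 4: divide by 4 ⇒ div: x = -3.

Answer: x ∈ {-3}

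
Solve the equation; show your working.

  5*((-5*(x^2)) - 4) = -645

Step 1. [5*((-5*(x^2)) - 4) = -645] LHS = 5·(…); ÷5 both sides ⇒ div: (-5*(x^2)) - 4 = -129.
Step 2. [(-5*(x^2)) - 4 = -129] add 4: x sits inside (… - 4). So sub: -5*(x^2) = -125.
Step 3. [-5*(x^2) = -125] -5 out front; divide by -5. So div: x^2 = 25.
Step 4. [x^2 = 25] √ both sides: 25 ≥ 0 gives two branches. So sqrt: x = 5 or -5.

Answer: x ∈ {-5, 5}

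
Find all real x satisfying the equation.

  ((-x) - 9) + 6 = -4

Step 1. [((-x) - 9) + 6 = -4] subtract 6: x sits inside (… + 6), so sub: (-x) - 9 = -10.
Step 2. [(-x) - 9 = -10] the outer -9 inverts by adding 9 ⇒ sub: -x = -1.
Step 3. [-x = -1] flip signs both sides ⇒ neg: x = 1.

Answer: x ∈ {1}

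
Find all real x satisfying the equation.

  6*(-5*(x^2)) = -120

Step 1. [6*(-5*(x^2)) = -120] 6 out front; divide by 6, so div: -5*(x^2) = -20.
Step 2. [-5*(x^2) = -20] -5·(inner) — divide through by -5, so div: x^2 = 4.
Step 3. [x^2 = 4] √ both sides: 4 ≥ 0 gives two branches. So sqrt: x = 2 or -2.

Answer: x ∈ {-2, 2}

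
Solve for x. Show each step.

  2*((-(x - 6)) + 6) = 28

Step 1. [2*((-(x - 6)) + 6) = 28] 2 out front; divide by 2, so div: (-(x - 6)) + 6 = 14.
Step 2. [(-(x - 6)) + 6 = 14] 6 comes off first (subtract 6) ⇒ sub: -(x - 6) = 8.
Step 3. [-(x - 6) = 8] leading − — multiply by −1. So neg: x - 6 = -8.
Step 4. [x - 6 = -8] peel the -6: add 6 from each side. So sub: x = -2.

Answer: x ∈ {-2}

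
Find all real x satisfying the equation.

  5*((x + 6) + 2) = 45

Step 1. [5*((x + 6) + 2) = 45] 5·(inner) — divide through by 5, so div: (x + 6) + 2 = 9.
Step 2. [(x + 6) + 2 = 9] 2 comes off first (subtract 2) ⇒ sub: x + 6 = 7.
Step 3. [x + 6 = 7] peel the +6: subtract 6 from each side, so sub: x = 1.

Answer: x ∈ {1}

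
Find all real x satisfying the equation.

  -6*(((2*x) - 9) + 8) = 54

Step 1. [-6*(((2*x) - 9) + 8) = 54] -6·(inner) — divide through by -6. So div: ((2*x) - 9) + 8 = -9.
Step 2. [((2*x) - 9) + 8 = -9] +8 is outermost — subtract 8 both sides. So sub: (2*x) - 9 = -17.
Step 3. [(2*x) - 9 = -17] the outer -9 inverts by adding 9, so sub: 2*x = -8.
Step 4. [2*x = -8] LHS = 2·(…); ÷2 both sides ⇒ div: x = -4.

Answer: x ∈ {-4}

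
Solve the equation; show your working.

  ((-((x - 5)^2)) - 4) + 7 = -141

Step 1. [((-((x - 5)^2)) - 4) + 7 = -141] 7 comes off first (subtract 7). So sub: (-((x - 5)^2)) - 4 = -148.
Step 2. [(-((x - 5)^2)) - 4 = -148] the outer -4 inverts by adding 4, so sub: -((x - 5)^2) = -144.
Step 3. [-((x - 5)^2) = -144] LHS negated; negate both sides. So neg: (x - 5)^2 = 144.
Step 4. [(x - 5)^2 = 144] LHS squared, RHS 144 ≥ 0: apply √ (±) ⇒ sqrt: x - 5 = 12 or -12.
Step 5. [x - 5 = 12 or -12] the outer -5 inverts by adding 5 ⇒ sub: x = 17 or -7.

Answer: x ∈ {-7, 17}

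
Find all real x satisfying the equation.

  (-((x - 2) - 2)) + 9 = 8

Step 1. [(-((x - 2) - 2)) + 9 = 8] +9 is outermost — subtract 9 both sides, so sub: -((x - 2) - 2) = -1.
Step 2. [-((x - 2) - 2) = -1] flip signs both sides ⇒ neg: (x - 2) - 2 = 1.
Step 3. [(x - 2) - 2 = 1] peel the -2: add 2 from each side, so sub: x - 2 = 3.
Step 4. [x - 2 = 3] -2 is outermost — add 2 both sides ⇒ sub: x = 5.

Answer: x ∈ {5}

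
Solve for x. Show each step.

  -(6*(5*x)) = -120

Step 1. [-(6*(5*x)) = -120] leading − — multiply by −1, so neg: 6*(5*x) = 120.
Step 2. [6*(5*x) = 120] 6·(inner) — divide through by 6, so div: 5*x = 20.
Step 3. [5*x = 20] LHS = 5·(…); ÷5 both sides, so div: x = 4.

Answer: x ∈ {4}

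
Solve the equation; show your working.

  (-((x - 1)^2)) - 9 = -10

Step 1. [(-((x - 1)^2)) - 9 = -10] the outer -9 inverts by adding 9, so sub: -((x - 1)^2) = -1.
Step 2. [-((x - 1)^2) = -1] flip signs both sides, so neg: (x - 1)^2 = 1.
Step 3. [(x - 1)^2 = 1] 1 ≥ 0, LHS is (·)² — take ±√ ⇒ sqrt: x - 1 = 1 or -1.
Step 4. [x - 1 = 1 or -1] 1 comes off first (add 1). So sub: x = 2 or 0.

Answer: x ∈ {0, 2}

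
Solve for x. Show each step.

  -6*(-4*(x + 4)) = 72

Step 1. [-6*(-4*(x + 4)) = 72] leading coefficient -6: divide by -6. So div: -4*(x + 4) = -12.
Step 2. [-4*(x + 4) = -12] -4 out front; divide by -4, so div: x + 4 = 3.
Step 3. [x + 4 = 3] 4 comes off first (subtract 4) ⇒ sub: x = -1.

Answer: x ∈ {-1}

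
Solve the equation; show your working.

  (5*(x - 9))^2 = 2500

Step 1. [(5*(x - 9))^2 = 2500] 2500 ≥ 0, LHS is (·)² — take ±√. So sqrt: 5*(x - 9) = 50 or -50.
Step 2. [5*(x - 9) = 50 or -50] 5 out front; divide by 5. So div: x - 9 = 10 or -10.
Step 3. [x - 9 = 10 or -10] -9 is outermost — add 9 both sides, so sub: x = 19 or -1.

Answer: x ∈ {-1, 19}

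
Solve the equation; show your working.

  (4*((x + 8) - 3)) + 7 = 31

Step 1. [(4*((x + 8) - 3)) + 7 = 31] peel the +7: subtract 7 from each side. So sub: 4*((x + 8) - 3) = 24.
Step 2. [4*((x + 8) - 3) = 24] 4·(inner) — divide through by 4 ⇒ div: (x + 8) - 3 = 6.
Step 3. [(x + 8) - 3 = 6] the outer -3 inverts by adding 3, so sub: x + 8 = 9.
Step 4. [x + 8 = 9] peel the +8: subtract 8 from each side, so sub: x = 1.

Answer: x ∈ {1}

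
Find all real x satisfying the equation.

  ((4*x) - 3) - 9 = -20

Step 1. [((4*x) - 3) - 9 = -20] the outer -9 inverts by adding 9 ⇒ sub: (4*x) - 3 = -11.
Step 2. [(4*x) - 3 = -11] 3 comes off first (add 3) ⇒ sub: 4*x = -8.
Step 3. [4*x = -8] 4 out front; divide by 4, so div: x = -2.

Answer: x ∈ {-2}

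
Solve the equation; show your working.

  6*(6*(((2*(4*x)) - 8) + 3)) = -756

Step 1. [6*(6*(((2*(4*x)) - 8) + 3)) = -756] 6·(inner) — divide through by 6 ⇒ div: 6*(((2*(4*x)) - 8) + 3) = -126.
Step 2. [6*(((2*(4*x)) - 8) + 3) = -126] LHS = 6·(…); ÷6 both sides, so div: ((2*(4*x)) - 8) + 3 = -21.
Step 3. [((2*(4*x)) - 8) + 3 = -21] peel the +3: subtract 3 from each side ⇒ sub: (2*(4*x)) - 8 = -24.
Step 4. [(2*(4*x)) - 8 = -24] common factor 2 (LHS and -24) — divide through. So factor: (4*x) - 4 = -12.
Step 5. [(4*x) - 4 = -12] 4 | LHS and 4 | -12: pull 4 out, so factor: x - 1 = -3.
Step 6. [x - 1 = -3] -1 is outermost — add 1 both sides. So sub: x = -2.

Answer: x ∈ {-2}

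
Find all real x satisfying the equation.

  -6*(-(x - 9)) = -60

Step 1. [-6*(-(x - 9)) = -60] -6 out front; divide by -6, so div: -(x - 9) = 10.
Step 2. [-(x - 9) = 10] flip signs both sides ⇒ neg: x - 9 = -10.
Step 3. [x - 9 = -10] peel the -9: add 9 from each side. So sub: x = -1.

Answer: x ∈ {-1}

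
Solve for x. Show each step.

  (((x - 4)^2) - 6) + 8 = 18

Step 1. [(((x - 4)^2) - 6) + 8 = 18] +8 is outermost — subtract 8 both sides, so sub: ((x - 4)^2) - 6 = 10.
Step 2. [((x - 4)^2) - 6 = 10] peel the -6: add 6 from each side ⇒ sub: (x - 4)^2 = 16.
Step 3. [(x - 4)^2 = 16] √ both sides: 16 ≥ 0 gives two branches ⇒ sqrt: x - 4 = 4 or -4.
Step 4. [x - 4 = 4 or -4] the outer -4 inverts by adding 4. So sub: x = 8 or 0.

Answer: x ∈ {0, 8}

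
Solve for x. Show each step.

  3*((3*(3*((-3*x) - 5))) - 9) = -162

Step 1. [3*((3*(3*((-3*x) - 5))) - 9) = -162] 3 out front; divide by 3, so div: (3*(3*((-3*x) - 5))) - 9 = -54.
Step 2. [(3*(3*((-3*x) - 5))) - 9 = -54] the outer -9 inverts by adding 9 ⇒ sub: 3*(3*((-3*x) - 5)) = -45.
Step 3. [3*(3*((-3*x) - 5)) = -45] LHS = 3·(…); ÷3 both sides. So div: 3*((-3*x) - 5) = -15.
Step 4. [3*((-3*x) - 5) = -15] leading coefficient 3: divide by 3. So div: (-3*x) - 5 = -5.
Step 5. [(-3*x) - 5 = -5] add 5: x sits inside (… - 5), so sub: -3*x = 0.
Step 6. [-3*x = 0] divide by the outer -3, so div: x = 0.

Answer: x ∈ {0}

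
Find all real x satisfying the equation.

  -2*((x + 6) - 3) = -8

Step 1. [-2*((x + 6) - 3) = -8] divide by the outer -2 ⇒ div: (x + 6) - 3 = 4.
Step 2. [(x + 6) - 3 = 4] the outer -3 inverts by adding 3. So sub: x + 6 = 7.
Step 3. [x + 6 = 7] peel the +6: subtract 6 from each side. So sub: x = 1.

Answer: x ∈ {1}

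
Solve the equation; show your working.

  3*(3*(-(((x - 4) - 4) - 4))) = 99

Step 1. [3*(3*(-(((x - 4) - 4) - 4))) = 99] LHS = 3·(…); ÷3 both sides ⇒ div: 3*(-(((x - 4) - 4) - 4)) = 33.
Step 2. [3*(-(((x - 4) - 4) - 4)) = 33] divide by the outer 3 ⇒ div: -(((x - 4) - 4) - 4) = 11.
Step 3. [-(((x - 4) - 4) - 4) = 11] leading − — multiply by −1. So neg: ((x - 4) - 4) - 4 = -11.
Step 4. [((x - 4) - 4) - 4 = -11] 4 comes off first (add 4). So sub: (x - 4) - 4 = -7.
Step 5. [(x - 4) - 4 = -7] 4 comes off first (add 4). So sub: x - 4 = -3.
Step 6. [x - 4 = -3] add 4: x sits inside (… - 4). So sub: x = 1.

Answer: x ∈ {1}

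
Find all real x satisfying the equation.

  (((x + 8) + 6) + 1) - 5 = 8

Step 1. [(((x + 8) + 6) + 1) - 5 = 8] peel the -5: add 5 from each side, so sub: ((x + 8) + 6) + 1 = 13.
Step 2. [((x + 8) + 6) + 1 = 13] 1 comes off first (subtract 1), so sub: (x + 8) + 6 = 12.
Step 3. [(x + 8) + 6 = 12] the outer +6 inverts by subtracting 6, so sub: x + 8 = 6.
Step 4. [x + 8 = 6] peel the +8: subtract 8 from each side ⇒ sub: x = -2.

Answer: x ∈ {-2}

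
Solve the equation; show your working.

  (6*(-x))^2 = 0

Step 1. [(6*(-x))^2 = 0] √ both sides: 0 ≥ 0 gives two branches ⇒ sqrt: 6*(-x) = 0.
Step 2. [6*(-x) = 0] 6 out front; divide by 6 ⇒ div: -x = 0.
Step 3. [-x = 0] leading − — multiply by −1 ⇒ neg: x = 0.

Answer: x ∈ {0}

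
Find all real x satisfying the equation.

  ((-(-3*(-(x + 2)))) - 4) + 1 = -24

Step 1. [((-(-3*(-(x + 2)))) - 4) + 1 = -24] +1 is outermost — subtract 1 both sides, so sub: (-(-3*(-(x + 2)))) - 4 = -25.
Step 2. [(-(-3*(-(x + 2)))) - 4 = -25] add 4: x sits inside (… - 4) ⇒ sub: -(-3*(-(x + 2))) = -21.
Step 3. [-(-3*(-(x + 2))) = -21] LHS negated; negate both sides, so neg: -3*(-(x + 2)) = 21.
Step 4. [-3*(-(x + 2)) = 21] -3 out front; divide by -3 ⇒ div: -(x + 2) = -7.
Step 5. [-(x + 2) = -7] flip signs both sides ⇒ neg: x + 2 = 7.
Step 6. [x + 2 = 7] the outer +2 inverts by subtracting 2. So sub: x = 5.

Answer: x ∈ {5}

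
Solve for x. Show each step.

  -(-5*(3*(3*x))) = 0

Step 1. [-(-5*(3*(3*x))) = 0] LHS negated; negate both sides ⇒ neg: -5*(3*(3*x)) = 0.
Step 2. [-5*(3*(3*x)) = 0] divide by the outer -5 ⇒ div: 3*(3*x) = 0.
Step 3. [3*(3*x) = 0] leading coefficient 3: divide by 3 ⇒ div: 3*x = 0.
Step 4. [3*x = 0] 3 out front; divide by 3 ⇒ div: x = 0.

Answer: x ∈ {0}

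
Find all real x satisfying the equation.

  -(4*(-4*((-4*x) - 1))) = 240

Step 1. [-(4*(-4*((-4*x) - 1))) = 240] LHS negated; negate both sides ⇒ neg: 4*(-4*((-4*x) - 1)) = -240.
Step 2. [4*(-4*((-4*x) - 1)) = -240] leading coefficient 4: divide by 4. So div: -4*((-4*x) - 1) = -60.
Step 3. [-4*((-4*x) - 1) = -60] divide by the outer -4 ⇒ div: (-4*x) - 1 = 15.
Step 4. [(-4*x) - 1 = 15] add 1: x sits inside (… - 1) ⇒ sub: -4*x = 16.
Step 5. [-4*x = 16] leading coefficient -4: divide by -4. So div: x = -4.

Answer: x ∈ {-4}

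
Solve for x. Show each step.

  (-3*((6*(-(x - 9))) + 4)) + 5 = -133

Step 1. [(-3*((6*(-(x - 9))) + 4)) + 5 = -133] 5 comes off first (subtract 5) ⇒ sub: -3*((6*(-(x - 9))) + 4) = -138.
Step 2. [-3*((6*(-(x - 9))) + 4) = -138] -3·(inner) — divide through by -3, so div: (6*(-(x - 9))) + 4 = 46.
Step 3. [(6*(-(x - 9))) + 4 = 46] 4 comes off first (subtract 4). So sub: 6*(-(x - 9)) = 42.
Step 4. [6*(-(x - 9)) = 42] 6 out front; divide by 6, so div: -(x - 9) = 7.
Step 5. [-(x - 9) = 7] flip signs both sides, so neg: x - 9 = -7.
Step 6. [x - 9 = -7] the outer -9 inverts by adding 9, so sub: x = 2.

Answer: x ∈ {2}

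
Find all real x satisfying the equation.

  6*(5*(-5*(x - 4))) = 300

Step 1. [6*(5*(-5*(x - 4))) = 300] 6 out front; divide by 6. So div: 5*(-5*(x - 4)) = 50.
Step 2. [5*(-5*(x - 4)) = 50] divide by the outer 5, so div: -5*(x - 4) = 10.
Step 3. [-5*(x - 4) = 10] -5 out front; divide by -5 ⇒ div: x - 4 = -2.
Step 4. [x - 4 = -2] peel the -4: add 4 from each side, so sub: x = 2.

Answer: x ∈ {2}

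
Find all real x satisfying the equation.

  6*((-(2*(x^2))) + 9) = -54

Step 1. [6*((-(2*(x^2))) + 9) = -54] leading coefficient 6: divide by 6, so div: (-(2*(x^2))) + 9 = -9.
Step 2. [(-(2*(x^2))) + 9 = -9] +9 is outermost — subtract 9 both sides ⇒ sub: -(2*(x^2)) = -18.
Step 3. [-(2*(x^2)) = -18] leading − — multiply by −1, so neg: 2*(x^2) = 18.
Step 4. [2*(x^2) = 18] 2 out front; divide by 2. So div: x^2 = 9.
Step 5. [x^2 = 9] LHS squared, RHS 9 ≥ 0: apply √ (±) ⇒ sqrt: x = 3 or -3.

Answer: x ∈ {-3, 3}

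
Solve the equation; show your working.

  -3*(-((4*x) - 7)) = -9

Step 1. [-3*(-((4*x) - 7)) = -9] leading coefficient -3: divide by -3. So div: -((4*x) - 7) = 3.
Step 2. [-((4*x) - 7) = 3] flip signs both sides. So neg: (4*x) - 7 = -3.
Step 3. [(4*x) - 7 = -3] add 7: x sits inside (… - 7) ⇒ sub: 4*x = 4.
Step 4. [4*x = 4] divide by the outer 4. So div: x = 1.

Answer: x ∈ {1}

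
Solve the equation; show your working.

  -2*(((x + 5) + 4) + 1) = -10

Step 1. [-2*(((x + 5) + 4) + 1) = -10] divide by the outer -2 ⇒ div: ((x + 5) + 4) + 1 = 5.
Step 2. [((x + 5) + 4) + 1 = 5] the outer +1 inverts by subtracting 1 ⇒ sub: (x + 5) + 4 = 4.
Step 3. [(x + 5) + 4 = 4] +4 is outermost — subtract 4 both sides. So sub: x + 5 = 0.
Step 4. [x + 5 = 0] peel the +5: subtract 5 from each side ⇒ sub: x = -5.

Answer: x ∈ {-5}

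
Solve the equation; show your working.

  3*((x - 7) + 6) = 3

Step 1. [3*((x - 7) + 6) = 3] LHS = 3·(…); ÷3 both sides ⇒ div: (x - 7) + 6 = 1.
Step 2. [(x - 7) + 6 = 1] subtract 6: x sits inside (… + 6), so sub: x - 7 = -5.
Step 3. [x - 7 = -5] add 7: x sits inside (… - 7). So sub: x = 2.

Answer: x ∈ {2}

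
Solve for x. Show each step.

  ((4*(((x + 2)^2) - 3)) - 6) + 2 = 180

Step 1. [((4*(((x + 2)^2) - 3)) - 6) + 2 = 180] subtract 2: x sits inside (… + 2) ⇒ sub: (4*(((x + 2)^2) - 3)) - 6 = 178.
Step 2. [(4*(((x + 2)^2) - 3)) - 6 = 178] the outer -6 inverts by adding 6. So sub: 4*(((x + 2)^2) - 3) = 184.
Step 3. [4*(((x + 2)^2) - 3) = 184] 4 out front; divide by 4, so div: ((x + 2)^2) - 3 = 46.
Step 4. [((x + 2)^2) - 3 = 46] the outer -3 inverts by adding 3. So sub: (x + 2)^2 = 49.
Step 5. [(x + 2)^2 = 49] 49 ≥ 0, LHS is (·)² — take ±√, so sqrt: x + 2 = 7 or -7.
Step 6. [x + 2 = 7 or -7] subtract 2: x sits inside (… + 2). So sub: x = 5 or -9.

Answer: x ∈ {-9, 5}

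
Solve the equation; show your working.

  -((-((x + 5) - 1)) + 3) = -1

Step 1. [-((-((x + 5) - 1)) + 3) = -1] flip signs both sides ⇒ neg: (-((x + 5) - 1)) + 3 = 1.
Step 2. [(-((x + 5) - 1)) + 3 = 1] +3 is outermost — subtract 3 both sides, so sub: -((x + 5) - 1) = -2.
Step 3. [-((x + 5) - 1) = -2] flip signs both sides ⇒ neg: (x + 5) - 1 = 2.
Step 4. [(x + 5) - 1 = 2] 1 comes off first (add 1), so sub: x + 5 = 3.
Step 5. [x + 5 = 3] subtract 5: x sits inside (… + 5) ⇒ sub: x = -2.

Answer: x ∈ {-2}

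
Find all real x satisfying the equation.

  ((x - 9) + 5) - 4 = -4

Step 1. [((x - 9) + 5) - 4 = -4] 4 comes off first (add 4) ⇒ sub: (x - 9) + 5 = 0.
Step 2. [(x - 9) + 5 = 0] the outer +5 inverts by subtracting 5, so sub: x - 9 = -5.
Step 3. [x - 9 = -5] peel the -9: add 9 from each side ⇒ sub: x = 4.

Answer: x ∈ {4}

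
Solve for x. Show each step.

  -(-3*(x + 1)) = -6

Step 1. [-(-3*(x + 1)) = -6] LHS negated; negate both sides, so neg: -3*(x + 1) = 6.
Step 2. [-3*(x + 1) = 6] -3·(inner) — divide through by -3, so div: x + 1 = -2.
Step 3. [x + 1 = -2] +1 is outermost — subtract 1 both sides, so sub: x = -3.

Answer: x ∈ {-3}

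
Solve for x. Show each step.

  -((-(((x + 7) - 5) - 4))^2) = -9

Step 1. [-((-(((x + 7) - 5) - 4))^2) = -9] flip signs both sides ⇒ neg: (-(((x + 7) - 5) - 4))^2 = 9.
Step 2. [(-(((x + 7) - 5) - 4))^2 = 9] LHS squared, RHS 9 ≥ 0: apply √ (±) ⇒ sqrt: -(((x + 7) - 5) - 4) = 3 or -3.
Step 3. [-(((x + 7) - 5) - 4) = 3 or -3] flip signs both sides. So neg: ((x + 7) - 5) - 4 = -3 or 3.
Step 4. [((x + 7) - 5) - 4 = -3 or 3] 4 comes off first (add 4) ⇒ sub: (x + 7) - 5 = 1 or 7.
Step 5. [(x + 7) - 5 = 1 or 7] the outer -5 inverts by adding 5. So sub: x + 7 = 6 or 12.
Step 6. [x + 7 = 6 or 12] peel the +7: subtract 7 from each side ⇒ sub: x = -1 or 5.

Answer: x ∈ {-1, 5}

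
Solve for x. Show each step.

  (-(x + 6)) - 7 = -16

Step 1. [(-(x + 6)) - 7 = -16] add 7: x sits inside (… - 7). So sub: -(x + 6) = -9.
Step 2. [-(x + 6) = -9] leading − — multiply by −1 ⇒ neg: x + 6 = 9.
Step 3. [x + 6 = 9] the outer +6 inverts by subtracting 6 ⇒ sub: x = 3.

Answer: x ∈ {3}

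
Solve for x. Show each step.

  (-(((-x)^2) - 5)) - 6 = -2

Step 1. [(-(((-x)^2) - 5)) - 6 = -2] add 6: x sits inside (… - 6) ⇒ sub: -(((-x)^2) - 5) = 4.
Step 2. [-(((-x)^2) - 5) = 4] LHS negated; negate both sides ⇒ neg: ((-x)^2) - 5 = -4.
Step 3. [((-x)^2) - 5 = -4] peel the -5: add 5 from each side ⇒ sub: (-x)^2 = 1.
Step 4. [(-x)^2 = 1] LHS squared, RHS 1 ≥ 0: apply √ (±), so sqrt: -x = 1 or -1.
Step 5. [-x = 1 or -1] flip signs both sides, so neg: x = -1 or 1.

Answer: x ∈ {-1, 1}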